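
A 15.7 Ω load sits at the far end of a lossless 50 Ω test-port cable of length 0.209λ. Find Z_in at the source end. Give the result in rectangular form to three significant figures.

βl = 2π × 0.209 = 75.2°
tan(βl) = tan(75.2°) = 3.8
Z_in = Z_0·(Z_L + jZ_0·tanβl)/(Z_0 + jZ_L·tanβl)
     = 50·(15.7 + j190)/(50 + j59.6)

Z_in ≈ 99.9 + j70.7 Ω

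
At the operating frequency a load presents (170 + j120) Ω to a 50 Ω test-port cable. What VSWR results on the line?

Γ = (Z_L − Z_0)/(Z_L + Z_0) = (120 + j120)/(220 + j120)
|Γ| = 170/251 = 0.677
VSWR = (1 + |Γ|)/(1 − |Γ|) = 1.68/0.323

VSWR ≈ 5.2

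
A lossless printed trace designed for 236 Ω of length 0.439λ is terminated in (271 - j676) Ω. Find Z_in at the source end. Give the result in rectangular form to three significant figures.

Z_in ≈ 1320 + j1030 Ω

βl = 2π × 0.439 = 158°
tan(βl) = tan(158°) = -0.403
Z_in = Z_0·(Z_L + jZ_0·tanβl)/(Z_0 + jZ_L·tanβl)
     = 236·(271 − j771)/(-36.6 − j109)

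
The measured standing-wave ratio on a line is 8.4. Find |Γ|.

|Γ| = (S − 1)/(S + 1) = (8.4 − 1)/(8.4 + 1) = 7.4/9.4

|Γ| ≈ 0.787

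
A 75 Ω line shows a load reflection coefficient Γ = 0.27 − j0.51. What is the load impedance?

Z_L = Z_0·(1 + Γ)/(1 − Γ) = 75·(1.27 − j0.51)/(0.73 + j0.51)

Z_L ≈ 63.1 − j96.5 Ω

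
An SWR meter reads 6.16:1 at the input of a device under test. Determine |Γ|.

|Γ| ≈ 0.721

|Γ| = (S − 1)/(S + 1) = (6.16 − 1)/(6.16 + 1) = 5.16/7.16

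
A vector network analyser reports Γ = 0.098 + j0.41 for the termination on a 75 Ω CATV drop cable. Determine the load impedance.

Z_L = Z_0·(1 + Γ)/(1 − Γ) = 75·(1.1 + j0.41)/(0.902 − j0.41)

Z_L ≈ 62.8 + j62.6 Ω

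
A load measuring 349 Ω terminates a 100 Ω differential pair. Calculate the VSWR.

Γ = (349 − 100)/(349 + 100) = 0.555
VSWR = (1 + 0.555)/(1 − 0.555)

VSWR ≈ 3.49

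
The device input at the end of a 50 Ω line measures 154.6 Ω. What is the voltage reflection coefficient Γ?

Γ = 0.511

Γ = (Z_L − Z_0)/(Z_L + Z_0) = (154.6 − 50)/(154.6 + 50) = 104.6/204.6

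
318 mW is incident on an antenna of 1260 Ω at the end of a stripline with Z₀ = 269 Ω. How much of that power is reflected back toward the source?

P_reflected ≈ 134 mW

Γ = (1260 − 269)/(1260 + 269) = 0.648
|Γ|² = 0.42
P_refl = |Γ|²·P_inc = 134 mW, P_del = (1 − |Γ|²)·P_inc = 184 mW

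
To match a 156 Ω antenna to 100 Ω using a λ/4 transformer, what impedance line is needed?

Z_qwt = √(Z_0·R_L) = √(100 × 156) = √15600

Z_qwt ≈ 125 Ω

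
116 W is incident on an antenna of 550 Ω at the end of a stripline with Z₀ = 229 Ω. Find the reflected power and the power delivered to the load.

Γ = (550 − 229)/(550 + 229) = 0.412
|Γ|² = 0.17
P_refl = |Γ|²·P_inc = 19.7 W, P_del = (1 − |Γ|²)·P_inc = 96.3 W

P_reflected ≈ 19.7 W; P_delivered ≈ 96.3 W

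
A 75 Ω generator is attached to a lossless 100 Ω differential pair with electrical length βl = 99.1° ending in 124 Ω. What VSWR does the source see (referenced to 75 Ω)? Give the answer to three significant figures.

tan(βl) = -6.24
Z_in = Z_0·(Z_L + jZ_0·tanβl)/(Z_0 + jZ_L·tanβl) = 81.4 + j5.51 Ω
Γ_s = (Z_in − Z_s)/(Z_in + Z_s) = (6.36 + j5.51)/(156 + j5.51), |Γ_s| = 0.0538
VSWR = (1 + |Γ_s|)/(1 − |Γ_s|)

VSWR ≈ 1.11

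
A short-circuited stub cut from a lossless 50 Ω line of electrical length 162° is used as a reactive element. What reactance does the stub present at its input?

tan(βl) = -0.325
For a short-circuited stub, Z_in = jZ_0·tan(βl)

X_in ≈ -16.2 Ω (capacitive)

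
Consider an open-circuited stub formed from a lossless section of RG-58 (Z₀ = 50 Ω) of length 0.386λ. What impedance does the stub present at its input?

βl = 2π × 0.386 = 139°
tan(βl) = -0.871
For an open-circuited stub, Z_in = −jZ_0·cot(βl) = −jZ_0/tan(βl)

Z_in ≈ +j57.4 Ω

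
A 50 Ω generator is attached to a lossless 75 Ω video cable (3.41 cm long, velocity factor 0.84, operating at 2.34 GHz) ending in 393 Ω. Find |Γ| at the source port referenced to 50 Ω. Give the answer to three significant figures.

|Γ| ≈ 0.618

λ = v/f = 0.84·c / 2.34 GHz = 0.108 m
βl = 2π·l/λ = 2π × 0.317 = 114°
tan(βl) = -2.25
Z_in = Z_0·(Z_L + jZ_0·tanβl)/(Z_0 + jZ_L·tanβl) = 17 + j31.9 Ω
Γ_s = (Z_in − Z_s)/(Z_in + Z_s) = (-33 + j31.9)/(67 + j31.9), |Γ_s| = 0.618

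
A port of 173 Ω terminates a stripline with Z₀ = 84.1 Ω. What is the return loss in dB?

Γ = (173 − 84.1)/(173 + 84.1) = 0.346
RL = −20·log₁₀|Γ| = −20·log₁₀(0.346)

RL ≈ 9.22 dB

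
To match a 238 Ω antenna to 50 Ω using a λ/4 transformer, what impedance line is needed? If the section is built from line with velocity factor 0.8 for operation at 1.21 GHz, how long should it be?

Z_qwt ≈ 109 Ω; length ≈ 4.96 cm

Z_qwt = √(Z_0·R_L) = √(50 × 238) = √11900
λ = 0.8·c/f = 0.198 m, so l = λ/4 = 0.0496 m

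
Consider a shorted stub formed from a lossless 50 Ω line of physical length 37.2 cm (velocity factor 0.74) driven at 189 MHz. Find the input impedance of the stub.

Z_in ≈ −j112 Ω

λ = v/f = 0.74·c / 189 MHz = 1.17 m
βl = 2π·l/λ = 2π × 0.317 = 114°
tan(βl) = -2.24
For a shorted stub, Z_in = jZ_0·tan(βl)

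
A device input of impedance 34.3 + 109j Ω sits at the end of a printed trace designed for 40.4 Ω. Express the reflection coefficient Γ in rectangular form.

Γ = (Z_L − Z_0)/(Z_L + Z_0) = (-6.1 + j109)/(74.7 + j109)

Γ ≈ 0.654 + j0.504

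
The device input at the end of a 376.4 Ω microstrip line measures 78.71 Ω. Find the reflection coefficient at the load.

Γ = (Z_L − Z_0)/(Z_L + Z_0) = (78.71 − 376.4)/(78.71 + 376.4) = -297.7/455.1

Γ = -0.654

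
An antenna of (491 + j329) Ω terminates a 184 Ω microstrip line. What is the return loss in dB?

RL ≈ 4.45 dB

Γ = (307 + j329)/(675 + j329), |Γ| = 0.599
RL = −20·log₁₀|Γ| = −20·log₁₀(0.599)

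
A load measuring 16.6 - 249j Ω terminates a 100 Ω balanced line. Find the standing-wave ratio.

VSWR ≈ 43.5

Γ = (Z_L − Z_0)/(Z_L + Z_0) = (-83.4 − j249)/(116.6 − j249)
|Γ| = 263/275 = 0.955
VSWR = (1 + |Γ|)/(1 − |Γ|) = 1.96/0.0449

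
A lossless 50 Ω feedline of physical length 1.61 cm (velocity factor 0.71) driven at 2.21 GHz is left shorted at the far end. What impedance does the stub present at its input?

Z_in ≈ +j87.1 Ω

λ = v/f = 0.71·c / 2.21 GHz = 0.0964 m
βl = 2π·l/λ = 2π × 0.167 = 60.1°
tan(βl) = 1.74
For a shorted stub, Z_in = jZ_0·tan(βl)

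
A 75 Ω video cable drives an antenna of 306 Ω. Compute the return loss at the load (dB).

RL ≈ 4.35 dB

Γ = (306 − 75)/(306 + 75) = 0.606
RL = −20·log₁₀|Γ| = −20·log₁₀(0.606)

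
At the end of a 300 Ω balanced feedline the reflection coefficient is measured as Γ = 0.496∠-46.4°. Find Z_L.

Z_L ≈ 403 − j384 Ω

Z_L = Z_0·(1 + Γ)/(1 − Γ) = 300·(1.34 − j0.359)/(0.658 + j0.359)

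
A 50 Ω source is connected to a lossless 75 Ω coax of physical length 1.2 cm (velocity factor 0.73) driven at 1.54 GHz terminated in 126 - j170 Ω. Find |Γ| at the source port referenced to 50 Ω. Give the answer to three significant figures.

λ = v/f = 0.73·c / 1.54 GHz = 0.142 m
βl = 2π·l/λ = 2π × 0.0844 = 30.4°
tan(βl) = 0.586
Z_in = Z_0·(Z_L + jZ_0·tanβl)/(Z_0 + jZ_L·tanβl) = 26.5 − j65.3 Ω
Γ_s = (Z_in − Z_s)/(Z_in + Z_s) = (-23.5 − j65.3)/(76.5 − j65.3), |Γ_s| = 0.69

|Γ| ≈ 0.69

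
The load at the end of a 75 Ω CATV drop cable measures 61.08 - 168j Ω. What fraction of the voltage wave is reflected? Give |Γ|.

|Γ| ≈ 0.78

Γ = (Z_L − Z_0)/(Z_L + Z_0) = (-13.92 − j168)/(136.1 − j168)
|Γ| = 169/216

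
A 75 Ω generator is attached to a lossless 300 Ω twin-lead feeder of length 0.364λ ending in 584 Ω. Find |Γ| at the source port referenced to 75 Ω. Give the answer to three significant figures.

|Γ| ≈ 0.646

βl = 2π × 0.364 = 131°
tan(βl) = -1.15
Z_in = Z_0·(Z_L + jZ_0·tanβl)/(Z_0 + jZ_L·tanβl) = 226 + j160 Ω
Γ_s = (Z_in − Z_s)/(Z_in + Z_s) = (151 + j160)/(301 + j160), |Γ_s| = 0.646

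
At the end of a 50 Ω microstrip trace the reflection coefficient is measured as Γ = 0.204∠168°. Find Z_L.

Z_L = Z_0·(1 + Γ)/(1 − Γ) = 50·(0.8 + j0.0424)/(1.2 − j0.0424)

Z_L ≈ 33.3 + j2.94 Ω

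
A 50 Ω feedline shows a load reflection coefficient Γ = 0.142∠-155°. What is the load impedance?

Z_L ≈ 38.3 − j4.7 Ω

Z_L = Z_0·(1 + Γ)/(1 − Γ) = 50·(0.871 − j0.06)/(1.13 + j0.06)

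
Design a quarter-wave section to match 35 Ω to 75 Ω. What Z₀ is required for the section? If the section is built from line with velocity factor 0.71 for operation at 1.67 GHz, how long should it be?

Z_qwt ≈ 51.2 Ω; length ≈ 3.19 cm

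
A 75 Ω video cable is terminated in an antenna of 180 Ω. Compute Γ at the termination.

Γ = 0.412

Γ = (Z_L − Z_0)/(Z_L + Z_0) = (180 − 75)/(180 + 75) = 105/255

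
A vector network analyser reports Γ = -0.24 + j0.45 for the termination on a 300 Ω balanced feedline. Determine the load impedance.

Z_L = Z_0·(1 + Γ)/(1 − Γ) = 300·(0.76 + j0.45)/(1.24 − j0.45)

Z_L ≈ 128 + j155 Ω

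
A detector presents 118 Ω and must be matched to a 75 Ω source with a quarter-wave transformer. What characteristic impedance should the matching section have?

Z_qwt ≈ 94.1 Ω

Z_qwt = √(Z_0·R_L) = √(75 × 118) = √8850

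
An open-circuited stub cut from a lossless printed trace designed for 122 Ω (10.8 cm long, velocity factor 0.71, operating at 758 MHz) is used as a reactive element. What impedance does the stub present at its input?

Z_in ≈ +j137 Ω

λ = v/f = 0.71·c / 758 MHz = 0.281 m
βl = 2π·l/λ = 2π × 0.384 = 138°
tan(βl) = -0.889
For an open-circuited stub, Z_in = −jZ_0·cot(βl) = −jZ_0/tan(βl)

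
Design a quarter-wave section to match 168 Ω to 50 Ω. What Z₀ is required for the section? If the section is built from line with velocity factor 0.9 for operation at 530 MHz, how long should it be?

Z_qwt ≈ 91.7 Ω; length ≈ 12.7 cm

Z_qwt = √(Z_0·R_L) = √(50 × 168) = √8400
λ = 0.9·c/f = 0.509 m, so l = λ/4 = 0.127 m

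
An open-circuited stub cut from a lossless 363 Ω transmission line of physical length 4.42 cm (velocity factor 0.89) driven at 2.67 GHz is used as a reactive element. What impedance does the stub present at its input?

Z_in ≈ +j952 Ω

λ = v/f = 0.89·c / 2.67 GHz = 0.1 m
βl = 2π·l/λ = 2π × 0.442 = 159°
tan(βl) = -0.381
For an open-circuited stub, Z_in = −jZ_0·cot(βl) = −jZ_0/tan(βl)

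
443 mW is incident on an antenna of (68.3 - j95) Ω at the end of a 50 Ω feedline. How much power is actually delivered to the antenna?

|Γ| = |(18.3 − j95)/(118.3 − j95)| = 0.638
|Γ|² = 0.407
P_refl = |Γ|²·P_inc = 180 mW, P_del = (1 − |Γ|²)·P_inc = 263 mW

P_delivered ≈ 263 mW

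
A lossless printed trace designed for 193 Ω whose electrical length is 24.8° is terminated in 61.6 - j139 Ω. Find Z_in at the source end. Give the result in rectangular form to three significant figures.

Z_in ≈ 41.6 − j42 Ω

tan(βl) = tan(24.8°) = 0.462
Z_in = Z_0·(Z_L + jZ_0·tanβl)/(Z_0 + jZ_L·tanβl)
     = 193·(61.6 − j49.8)/(257 + j28.5)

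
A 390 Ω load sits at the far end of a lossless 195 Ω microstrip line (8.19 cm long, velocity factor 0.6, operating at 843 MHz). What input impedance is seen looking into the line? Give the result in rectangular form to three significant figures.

λ = v/f = 0.6·c / 843 MHz = 0.214 m
βl = 2π·l/λ = 2π × 0.384 = 138°
tan(βl) = tan(138°) = -0.898
Z_in = Z_0·(Z_L + jZ_0·tanβl)/(Z_0 + jZ_L·tanβl)
     = 195·(390 − j175)/(195 − j350)

Z_in ≈ 167 + j124 Ω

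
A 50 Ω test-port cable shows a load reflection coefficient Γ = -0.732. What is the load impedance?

Z_L ≈ 7.74 Ω

Z_L = Z_0·(1 + Γ)/(1 − Γ) = 50·(0.268)/(1.73)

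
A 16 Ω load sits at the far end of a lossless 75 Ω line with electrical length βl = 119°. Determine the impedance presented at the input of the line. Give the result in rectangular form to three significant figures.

Z_in ≈ 59.3 − j112 Ω

tan(βl) = tan(119°) = -1.8
Z_in = Z_0·(Z_L + jZ_0·tanβl)/(Z_0 + jZ_L·tanβl)
     = 75·(16 − j135)/(75 − j28.9)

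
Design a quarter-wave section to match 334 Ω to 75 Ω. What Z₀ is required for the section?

Z_qwt ≈ 158 Ω

Z_qwt = √(Z_0·R_L) = √(75 × 334) = √25050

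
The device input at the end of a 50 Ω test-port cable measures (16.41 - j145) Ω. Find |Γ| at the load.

|Γ| ≈ 0.933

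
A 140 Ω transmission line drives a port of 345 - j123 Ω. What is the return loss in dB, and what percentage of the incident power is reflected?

RL ≈ 6.42 dB; 22.8% of incident power reflected

Γ = (205 − j123)/(485 − j123), |Γ| = 0.478
RL = −20·log₁₀(0.478) = 6.42 dB
P_refl/P_inc = |Γ|² = 0.228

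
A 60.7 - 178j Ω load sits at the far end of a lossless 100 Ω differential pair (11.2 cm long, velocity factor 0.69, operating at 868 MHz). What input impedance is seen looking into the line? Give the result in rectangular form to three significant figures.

λ = v/f = 0.69·c / 868 MHz = 0.238 m
βl = 2π·l/λ = 2π × 0.47 = 169°
tan(βl) = tan(169°) = -0.193
Z_in = Z_0·(Z_L + jZ_0·tanβl)/(Z_0 + jZ_L·tanβl)
     = 100·(60.7 − j197)/(65.6 − j11.7)

Z_in ≈ 142 − j275 Ω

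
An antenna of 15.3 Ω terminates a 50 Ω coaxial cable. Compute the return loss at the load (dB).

RL ≈ 5.49 dB

Γ = (15.3 − 50)/(15.3 + 50) = -0.531
RL = −20·log₁₀|Γ| = −20·log₁₀(0.531)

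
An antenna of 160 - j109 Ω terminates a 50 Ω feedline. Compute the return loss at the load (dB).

Γ = (110 − j109)/(210 − j109), |Γ| = 0.655
RL = −20·log₁₀|Γ| = −20·log₁₀(0.655)

RL ≈ 3.68 dB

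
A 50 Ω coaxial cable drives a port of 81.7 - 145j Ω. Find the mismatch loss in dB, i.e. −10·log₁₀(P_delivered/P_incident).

mismatch loss ≈ 3.71 dB

Γ = (31.7 − j145)/(131.7 − j145), |Γ| = 0.758
|Γ|² = 0.574, so P_del/P_inc = 1 − |Γ|² = 0.426
ML = −10·log₁₀(1 − |Γ|²)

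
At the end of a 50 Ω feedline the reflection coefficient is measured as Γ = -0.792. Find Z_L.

Z_L ≈ 5.8 Ω

Z_L = Z_0·(1 + Γ)/(1 − Γ) = 50·(0.208)/(1.79)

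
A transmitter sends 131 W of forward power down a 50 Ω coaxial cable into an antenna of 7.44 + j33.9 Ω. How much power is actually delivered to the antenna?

P_delivered ≈ 43.8 W

|Γ| = |(-42.56 + j33.9)/(57.44 + j33.9)| = 0.816
|Γ|² = 0.666
P_refl = |Γ|²·P_inc = 87.2 W, P_del = (1 − |Γ|²)·P_inc = 43.8 W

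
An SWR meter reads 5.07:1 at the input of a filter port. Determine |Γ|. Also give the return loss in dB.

|Γ| ≈ 0.671; return loss ≈ 3.47 dB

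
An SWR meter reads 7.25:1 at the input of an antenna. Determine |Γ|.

|Γ| ≈ 0.758

|Γ| = (S − 1)/(S + 1) = (7.25 − 1)/(7.25 + 1) = 6.25/8.25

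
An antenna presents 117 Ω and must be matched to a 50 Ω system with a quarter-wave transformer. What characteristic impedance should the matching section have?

Z_qwt ≈ 76.5 Ω

Z_qwt = √(Z_0·R_L) = √(50 × 117) = √5850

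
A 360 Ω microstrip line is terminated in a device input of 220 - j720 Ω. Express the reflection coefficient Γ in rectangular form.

Γ ≈ 0.511 − j0.606

Γ = (Z_L − Z_0)/(Z_L + Z_0) = (-140 − j720)/(580 − j720)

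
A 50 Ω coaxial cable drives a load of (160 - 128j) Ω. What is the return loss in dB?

RL ≈ 3.27 dB

Γ = (110 − j128)/(210 − j128), |Γ| = 0.686
RL = −20·log₁₀|Γ| = −20·log₁₀(0.686)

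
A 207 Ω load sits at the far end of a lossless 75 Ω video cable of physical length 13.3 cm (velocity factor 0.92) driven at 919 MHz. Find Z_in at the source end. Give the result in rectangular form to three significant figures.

Z_in ≈ 114 + j89.9 Ω

λ = v/f = 0.92·c / 919 MHz = 0.3 m
βl = 2π·l/λ = 2π × 0.443 = 159°
tan(βl) = tan(159°) = -0.375
Z_in = Z_0·(Z_L + jZ_0·tanβl)/(Z_0 + jZ_L·tanβl)
     = 75·(207 − j28.2)/(75 − j77.7)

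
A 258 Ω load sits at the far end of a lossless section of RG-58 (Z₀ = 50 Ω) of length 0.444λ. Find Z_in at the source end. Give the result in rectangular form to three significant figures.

βl = 2π × 0.444 = 160°
tan(βl) = tan(160°) = -0.367
Z_in = Z_0·(Z_L + jZ_0·tanβl)/(Z_0 + jZ_L·tanβl)
     = 50·(258 − j18.4)/(50 − j94.7)

Z_in ≈ 63.8 + j103 Ω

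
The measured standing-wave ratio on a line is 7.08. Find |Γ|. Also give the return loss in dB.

|Γ| = (S − 1)/(S + 1) = (7.08 − 1)/(7.08 + 1) = 6.08/8.08
RL = −20·log₁₀|Γ| = −20·log₁₀(0.752)

|Γ| ≈ 0.752; return loss ≈ 2.47 dB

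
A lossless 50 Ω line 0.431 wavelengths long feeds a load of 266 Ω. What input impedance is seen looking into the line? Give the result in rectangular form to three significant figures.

βl = 2π × 0.431 = 155°
tan(βl) = tan(155°) = -0.463
Z_in = Z_0·(Z_L + jZ_0·tanβl)/(Z_0 + jZ_L·tanβl)
     = 50·(266 − j23.1)/(50 − j123)

Z_in ≈ 45.7 + j89.4 Ω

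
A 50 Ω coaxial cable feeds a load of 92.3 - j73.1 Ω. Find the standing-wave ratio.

Γ = (Z_L − Z_0)/(Z_L + Z_0) = (42.3 − j73.1)/(142.3 − j73.1)
|Γ| = 84.5/160 = 0.528
VSWR = (1 + |Γ|)/(1 − |Γ|) = 1.53/0.472

VSWR ≈ 3.24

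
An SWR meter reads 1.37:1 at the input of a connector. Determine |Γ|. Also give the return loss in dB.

|Γ| ≈ 0.156; return loss ≈ 16.1 dB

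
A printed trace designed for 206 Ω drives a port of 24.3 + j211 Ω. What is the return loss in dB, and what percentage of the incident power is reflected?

Γ = (-181.7 + j211)/(230.3 + j211), |Γ| = 0.891
RL = −20·log₁₀(0.891) = 0.998 dB
P_refl/P_inc = |Γ|² = 0.795

RL ≈ 0.998 dB; 79.5% of incident power reflected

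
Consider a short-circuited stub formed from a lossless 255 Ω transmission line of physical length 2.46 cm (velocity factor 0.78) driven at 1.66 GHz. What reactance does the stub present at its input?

X_in ≈ 497 Ω (inductive)

λ = v/f = 0.78·c / 1.66 GHz = 0.141 m
βl = 2π·l/λ = 2π × 0.175 = 62.8°
tan(βl) = 1.95
For a short-circuited stub, Z_in = jZ_0·tan(βl)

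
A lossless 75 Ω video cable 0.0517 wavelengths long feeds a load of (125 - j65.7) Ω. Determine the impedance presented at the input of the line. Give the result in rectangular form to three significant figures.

βl = 2π × 0.0517 = 18.6°
tan(βl) = tan(18.6°) = 0.337
Z_in = Z_0·(Z_L + jZ_0·tanβl)/(Z_0 + jZ_L·tanβl)
     = 75·(125 − j40.4)/(97.1 + j42.1)

Z_in ≈ 69.9 − j61.5 Ω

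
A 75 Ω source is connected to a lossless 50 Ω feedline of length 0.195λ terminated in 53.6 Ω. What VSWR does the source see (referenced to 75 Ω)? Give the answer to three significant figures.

VSWR ≈ 1.59

βl = 2π × 0.195 = 70.2°
tan(βl) = 2.78
Z_in = Z_0·(Z_L + jZ_0·tanβl)/(Z_0 + jZ_L·tanβl) = 47.3 − j2.1 Ω
Γ_s = (Z_in − Z_s)/(Z_in + Z_s) = (-27.7 − j2.1)/(122 − j2.1), |Γ_s| = 0.227
VSWR = (1 + |Γ_s|)/(1 − |Γ_s|)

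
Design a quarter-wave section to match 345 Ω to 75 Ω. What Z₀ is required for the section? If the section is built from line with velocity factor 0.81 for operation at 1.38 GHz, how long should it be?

Z_qwt = √(Z_0·R_L) = √(75 × 345) = √25880
λ = 0.81·c/f = 0.176 m, so l = λ/4 = 0.044 m

Z_qwt ≈ 161 Ω; length ≈ 4.4 cm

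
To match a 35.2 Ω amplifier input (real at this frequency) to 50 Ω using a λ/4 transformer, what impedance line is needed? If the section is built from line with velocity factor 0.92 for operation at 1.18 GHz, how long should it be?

Z_qwt ≈ 42 Ω; length ≈ 5.85 cm

Z_qwt = √(Z_0·R_L) = √(50 × 35.2) = √1760
λ = 0.92·c/f = 0.234 m, so l = λ/4 = 0.0585 m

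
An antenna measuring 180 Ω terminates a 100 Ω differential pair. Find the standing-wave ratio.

Γ = (180 − 100)/(180 + 100) = 0.286
VSWR = (1 + 0.286)/(1 − 0.286)

VSWR ≈ 1.8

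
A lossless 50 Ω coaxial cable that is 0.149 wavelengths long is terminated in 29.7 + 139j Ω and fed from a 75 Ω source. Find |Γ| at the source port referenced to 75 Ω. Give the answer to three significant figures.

βl = 2π × 0.149 = 53.6°
tan(βl) = 1.36
Z_in = Z_0·(Z_L + jZ_0·tanβl)/(Z_0 + jZ_L·tanβl) = 10.1 − j71.6 Ω
Γ_s = (Z_in − Z_s)/(Z_in + Z_s) = (-64.9 − j71.6)/(85.1 − j71.6), |Γ_s| = 0.869

|Γ| ≈ 0.869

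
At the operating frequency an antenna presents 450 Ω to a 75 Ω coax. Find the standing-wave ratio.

Γ = (450 − 75)/(450 + 75) = 0.714
VSWR = (1 + 0.714)/(1 − 0.714)

VSWR ≈ 6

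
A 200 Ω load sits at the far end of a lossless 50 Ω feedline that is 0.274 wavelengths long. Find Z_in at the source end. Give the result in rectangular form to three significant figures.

Z_in ≈ 12.8 + j7.11 Ω

βl = 2π × 0.274 = 98.6°
tan(βl) = tan(98.6°) = -6.58
Z_in = Z_0·(Z_L + jZ_0·tanβl)/(Z_0 + jZ_L·tanβl)
     = 50·(200 − j329)/(50 − j1320)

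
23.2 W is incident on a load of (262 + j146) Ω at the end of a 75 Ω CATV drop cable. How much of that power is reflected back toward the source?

|Γ| = |(187 + j146)/(337 + j146)| = 0.646
|Γ|² = 0.417
P_refl = |Γ|²·P_inc = 9.68 W, P_del = (1 − |Γ|²)·P_inc = 13.5 W

P_reflected ≈ 9.68 W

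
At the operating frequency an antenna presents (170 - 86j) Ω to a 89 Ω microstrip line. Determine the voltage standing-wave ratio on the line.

VSWR ≈ 2.53

Γ = (Z_L − Z_0)/(Z_L + Z_0) = (81 − j86)/(259 − j86)
|Γ| = 118/273 = 0.433
VSWR = (1 + |Γ|)/(1 − |Γ|) = 1.43/0.567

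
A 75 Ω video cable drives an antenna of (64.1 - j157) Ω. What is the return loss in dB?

RL ≈ 2.5 dB

Γ = (-10.9 − j157)/(139.1 − j157), |Γ| = 0.75
RL = −20·log₁₀|Γ| = −20·log₁₀(0.75)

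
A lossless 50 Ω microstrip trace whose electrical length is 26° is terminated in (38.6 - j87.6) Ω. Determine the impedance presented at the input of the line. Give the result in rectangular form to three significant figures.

Z_in ≈ 13.3 − j36.8 Ω

tan(βl) = tan(26°) = 0.488
Z_in = Z_0·(Z_L + jZ_0·tanβl)/(Z_0 + jZ_L·tanβl)
     = 50·(38.6 − j63.2)/(92.7 + j18.8)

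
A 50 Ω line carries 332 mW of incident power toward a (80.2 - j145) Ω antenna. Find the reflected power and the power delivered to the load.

|Γ| = |(30.2 − j145)/(130.2 − j145)| = 0.76
|Γ|² = 0.578
P_refl = |Γ|²·P_inc = 192 mW, P_del = (1 − |Γ|²)·P_inc = 140 mW

P_reflected ≈ 192 mW; P_delivered ≈ 140 mW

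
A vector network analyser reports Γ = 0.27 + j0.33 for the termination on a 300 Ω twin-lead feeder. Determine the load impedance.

Z_L ≈ 382 + j309 Ω

Z_L = Z_0·(1 + Γ)/(1 − Γ) = 300·(1.27 + j0.33)/(0.73 − j0.33)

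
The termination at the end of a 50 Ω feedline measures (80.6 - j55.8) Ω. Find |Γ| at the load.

Γ = (Z_L − Z_0)/(Z_L + Z_0) = (30.6 − j55.8)/(130.6 − j55.8)
|Γ| = 63.6/142

|Γ| ≈ 0.448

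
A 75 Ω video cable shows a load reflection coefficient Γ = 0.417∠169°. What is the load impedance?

Z_L ≈ 31.1 + j5.99 Ω

Z_L = Z_0·(1 + Γ)/(1 − Γ) = 75·(0.591 + j0.0796)/(1.41 − j0.0796)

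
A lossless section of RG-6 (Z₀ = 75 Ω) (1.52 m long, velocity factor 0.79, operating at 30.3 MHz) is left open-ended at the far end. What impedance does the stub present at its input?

Z_in ≈ −j27.4 Ω

λ = v/f = 0.79·c / 30.3 MHz = 7.82 m
βl = 2π·l/λ = 2π × 0.194 = 70°
tan(βl) = 2.74
For an open-ended stub, Z_in = −jZ_0·cot(βl) = −jZ_0/tan(βl)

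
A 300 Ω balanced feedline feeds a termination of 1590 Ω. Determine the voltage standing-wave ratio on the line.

VSWR ≈ 5.3

For a purely resistive load, VSWR = R_L/Z_0 or Z_0/R_L (whichever > 1) = 1590/300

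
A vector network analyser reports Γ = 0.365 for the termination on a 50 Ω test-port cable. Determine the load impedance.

Z_L ≈ 107 Ω

Z_L = Z_0·(1 + Γ)/(1 − Γ) = 50·(1.36)/(0.635)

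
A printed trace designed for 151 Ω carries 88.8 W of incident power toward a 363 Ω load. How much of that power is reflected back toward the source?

P_reflected ≈ 15.1 W

Γ = (363 − 151)/(363 + 151) = 0.412
|Γ|² = 0.17
P_refl = |Γ|²·P_inc = 15.1 W, P_del = (1 − |Γ|²)·P_inc = 73.7 W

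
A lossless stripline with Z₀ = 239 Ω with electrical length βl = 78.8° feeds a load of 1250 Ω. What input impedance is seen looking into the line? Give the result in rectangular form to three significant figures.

tan(βl) = tan(78.8°) = 5.05
Z_in = Z_0·(Z_L + jZ_0·tanβl)/(Z_0 + jZ_L·tanβl)
     = 239·(1250 + j1210)/(239 + j6310)

Z_in ≈ 47.4 − j45.5 Ω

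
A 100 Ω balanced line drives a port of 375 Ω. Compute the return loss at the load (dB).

RL ≈ 4.75 dB

Γ = (375 − 100)/(375 + 100) = 0.579
RL = −20·log₁₀|Γ| = −20·log₁₀(0.579)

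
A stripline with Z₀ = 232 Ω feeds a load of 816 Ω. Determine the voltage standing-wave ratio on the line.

VSWR ≈ 3.52

Γ = (816 − 232)/(816 + 232) = 0.557
VSWR = (1 + 0.557)/(1 − 0.557)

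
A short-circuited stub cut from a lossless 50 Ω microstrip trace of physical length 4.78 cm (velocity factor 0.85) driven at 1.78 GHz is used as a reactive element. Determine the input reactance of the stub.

X_in ≈ -86.2 Ω (capacitive)

λ = v/f = 0.85·c / 1.78 GHz = 0.143 m
βl = 2π·l/λ = 2π × 0.334 = 120°
tan(βl) = -1.72
For a short-circuited stub, Z_in = jZ_0·tan(βl)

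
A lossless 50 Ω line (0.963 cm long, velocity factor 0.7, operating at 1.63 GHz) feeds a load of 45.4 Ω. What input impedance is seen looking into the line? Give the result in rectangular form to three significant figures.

Z_in ≈ 47.1 + j3.67 Ω

λ = v/f = 0.7·c / 1.63 GHz = 0.129 m
βl = 2π·l/λ = 2π × 0.0747 = 26.9°
tan(βl) = tan(26.9°) = 0.508
Z_in = Z_0·(Z_L + jZ_0·tanβl)/(Z_0 + jZ_L·tanβl)
     = 50·(45.4 + j25.4)/(50 + j23)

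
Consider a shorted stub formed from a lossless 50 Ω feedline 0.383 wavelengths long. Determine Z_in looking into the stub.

Z_in ≈ −j45.2 Ω

βl = 2π × 0.383 = 138°
tan(βl) = -0.904
For a shorted stub, Z_in = jZ_0·tan(βl)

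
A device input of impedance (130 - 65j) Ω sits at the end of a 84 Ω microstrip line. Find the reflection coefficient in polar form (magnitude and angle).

Γ = (Z_L − Z_0)/(Z_L + Z_0) = (46 − j65)/(214 − j65)
|Γ| = 79.6/224 = 0.356

Γ ≈ 0.356 ∠ -37.8°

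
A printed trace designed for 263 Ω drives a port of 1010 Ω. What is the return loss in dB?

RL ≈ 4.63 dB

Γ = (1010 − 263)/(1010 + 263) = 0.587
RL = −20·log₁₀|Γ| = −20·log₁₀(0.587)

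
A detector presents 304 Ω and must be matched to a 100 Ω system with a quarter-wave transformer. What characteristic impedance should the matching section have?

Z_qwt = √(Z_0·R_L) = √(100 × 304) = √30400

Z_qwt ≈ 174 Ω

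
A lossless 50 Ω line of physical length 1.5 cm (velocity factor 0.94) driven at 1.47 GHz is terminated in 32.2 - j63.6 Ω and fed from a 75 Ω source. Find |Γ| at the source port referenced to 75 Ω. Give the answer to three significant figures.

|Γ| ≈ 0.711

λ = v/f = 0.94·c / 1.47 GHz = 0.192 m
βl = 2π·l/λ = 2π × 0.0782 = 28.1°
tan(βl) = 0.535
Z_in = Z_0·(Z_L + jZ_0·tanβl)/(Z_0 + jZ_L·tanβl) = 14.1 − j24.8 Ω
Γ_s = (Z_in − Z_s)/(Z_in + Z_s) = (-60.9 − j24.8)/(89.1 − j24.8), |Γ_s| = 0.711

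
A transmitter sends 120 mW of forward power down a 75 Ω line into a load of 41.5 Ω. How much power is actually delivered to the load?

P_delivered ≈ 110 mW

Γ = (41.5 − 75)/(41.5 + 75) = -0.288
|Γ|² = 0.0827
P_refl = |Γ|²·P_inc = 9.92 mW, P_del = (1 − |Γ|²)·P_inc = 110 mW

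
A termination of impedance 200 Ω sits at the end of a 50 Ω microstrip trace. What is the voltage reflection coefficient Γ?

Γ = 0.6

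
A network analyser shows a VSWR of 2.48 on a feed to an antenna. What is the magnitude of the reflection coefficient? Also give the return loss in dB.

|Γ| = (S − 1)/(S + 1) = (2.48 − 1)/(2.48 + 1) = 1.48/3.48
RL = −20·log₁₀|Γ| = −20·log₁₀(0.425)

|Γ| ≈ 0.425; return loss ≈ 7.43 dB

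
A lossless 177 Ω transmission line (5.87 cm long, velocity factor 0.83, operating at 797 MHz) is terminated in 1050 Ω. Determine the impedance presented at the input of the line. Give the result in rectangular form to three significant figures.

Z_in ≈ 34.7 − j70.4 Ω

λ = v/f = 0.83·c / 797 MHz = 0.312 m
βl = 2π·l/λ = 2π × 0.188 = 67.6°
tan(βl) = tan(67.6°) = 2.43
Z_in = Z_0·(Z_L + jZ_0·tanβl)/(Z_0 + jZ_L·tanβl)
     = 177·(1050 + j430)/(177 + j2550)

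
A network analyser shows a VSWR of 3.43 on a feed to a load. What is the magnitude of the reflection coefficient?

|Γ| ≈ 0.549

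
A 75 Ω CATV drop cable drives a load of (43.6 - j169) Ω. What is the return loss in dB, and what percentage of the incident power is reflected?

RL ≈ 1.59 dB; 69.3% of incident power reflected

Γ = (-31.4 − j169)/(118.6 − j169), |Γ| = 0.833
RL = −20·log₁₀(0.833) = 1.59 dB
P_refl/P_inc = |Γ|² = 0.693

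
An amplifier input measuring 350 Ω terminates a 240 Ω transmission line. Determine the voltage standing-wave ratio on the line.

VSWR ≈ 1.46

Γ = (350 − 240)/(350 + 240) = 0.186
VSWR = (1 + 0.186)/(1 − 0.186)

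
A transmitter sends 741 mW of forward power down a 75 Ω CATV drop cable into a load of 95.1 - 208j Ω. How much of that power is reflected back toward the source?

|Γ| = |(20.1 − j208)/(170.1 − j208)| = 0.778
|Γ|² = 0.605
P_refl = |Γ|²·P_inc = 448 mW, P_del = (1 − |Γ|²)·P_inc = 293 mW

P_reflected ≈ 448 mW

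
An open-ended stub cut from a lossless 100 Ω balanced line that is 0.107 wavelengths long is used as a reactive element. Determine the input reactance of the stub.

βl = 2π × 0.107 = 38.5°
tan(βl) = 0.796
For an open-ended stub, Z_in = −jZ_0·cot(βl) = −jZ_0/tan(βl)

X_in ≈ -126 Ω (capacitive)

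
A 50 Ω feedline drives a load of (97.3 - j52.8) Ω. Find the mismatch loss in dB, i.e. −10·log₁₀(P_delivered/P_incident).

Γ = (47.3 − j52.8)/(147.3 − j52.8), |Γ| = 0.453
|Γ|² = 0.205, so P_del/P_inc = 1 − |Γ|² = 0.795
ML = −10·log₁₀(1 − |Γ|²)

mismatch loss ≈ 0.998 dB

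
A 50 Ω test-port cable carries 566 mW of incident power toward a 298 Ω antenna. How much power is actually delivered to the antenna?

Γ = (298 − 50)/(298 + 50) = 0.713
|Γ|² = 0.508
P_refl = |Γ|²·P_inc = 287 mW, P_del = (1 − |Γ|²)·P_inc = 279 mW

P_delivered ≈ 279 mW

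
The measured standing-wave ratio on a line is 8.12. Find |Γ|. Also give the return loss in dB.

|Γ| ≈ 0.781; return loss ≈ 2.15 dB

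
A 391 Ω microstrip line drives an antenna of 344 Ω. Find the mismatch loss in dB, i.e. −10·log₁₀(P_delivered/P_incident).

mismatch loss ≈ 0.0178 dB

Γ = (344 − 391)/(344 + 391) = -0.0639
|Γ|² = 0.00409, so P_del/P_inc = 1 − |Γ|² = 0.996
ML = −10·log₁₀(1 − |Γ|²)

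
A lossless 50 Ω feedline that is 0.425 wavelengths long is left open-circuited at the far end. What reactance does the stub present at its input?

βl = 2π × 0.425 = 153°
tan(βl) = -0.51
For an open-circuited stub, Z_in = −jZ_0·cot(βl) = −jZ_0/tan(βl)

X_in ≈ 98.1 Ω (inductive)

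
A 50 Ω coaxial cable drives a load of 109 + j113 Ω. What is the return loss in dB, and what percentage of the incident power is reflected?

Γ = (59 + j113)/(159 + j113), |Γ| = 0.654
RL = −20·log₁₀(0.654) = 3.7 dB
P_refl/P_inc = |Γ|² = 0.427

RL ≈ 3.7 dB; 42.7% of incident power reflected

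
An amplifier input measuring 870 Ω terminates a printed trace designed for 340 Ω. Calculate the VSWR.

VSWR ≈ 2.56

Γ = (870 − 340)/(870 + 340) = 0.438
VSWR = (1 + 0.438)/(1 − 0.438)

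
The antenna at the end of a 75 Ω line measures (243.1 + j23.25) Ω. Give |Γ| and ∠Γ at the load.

Γ = (Z_L − Z_0)/(Z_L + Z_0) = (168.1 + j23.25)/(318.1 + j23.25)
|Γ| = 170/319 = 0.532

Γ ≈ 0.532 ∠ 3.69°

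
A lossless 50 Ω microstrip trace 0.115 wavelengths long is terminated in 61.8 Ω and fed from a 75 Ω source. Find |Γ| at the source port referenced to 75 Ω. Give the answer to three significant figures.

βl = 2π × 0.115 = 41.4°
tan(βl) = 0.882
Z_in = Z_0·(Z_L + jZ_0·tanβl)/(Z_0 + jZ_L·tanβl) = 50.2 − j10.6 Ω
Γ_s = (Z_in − Z_s)/(Z_in + Z_s) = (-24.8 − j10.6)/(125 − j10.6), |Γ_s| = 0.215

|Γ| ≈ 0.215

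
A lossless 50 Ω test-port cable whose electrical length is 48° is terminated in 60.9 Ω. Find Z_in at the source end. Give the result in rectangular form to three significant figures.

Z_in ≈ 48.1 − j9.49 Ω

tan(βl) = tan(48°) = 1.11
Z_in = Z_0·(Z_L + jZ_0·tanβl)/(Z_0 + jZ_L·tanβl)
     = 50·(60.9 + j55.5)/(50 + j67.6)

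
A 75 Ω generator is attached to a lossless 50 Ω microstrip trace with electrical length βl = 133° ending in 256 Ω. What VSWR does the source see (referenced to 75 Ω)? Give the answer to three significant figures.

VSWR ≈ 5.73

tan(βl) = -1.07
Z_in = Z_0·(Z_L + jZ_0·tanβl)/(Z_0 + jZ_L·tanβl) = 17.7 + j43.4 Ω
Γ_s = (Z_in − Z_s)/(Z_in + Z_s) = (-57.3 + j43.4)/(92.7 + j43.4), |Γ_s| = 0.703
VSWR = (1 + |Γ_s|)/(1 − |Γ_s|)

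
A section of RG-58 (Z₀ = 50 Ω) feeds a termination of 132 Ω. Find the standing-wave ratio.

For a purely resistive load, VSWR = R_L/Z_0 or Z_0/R_L (whichever > 1) = 132/50

VSWR ≈ 2.64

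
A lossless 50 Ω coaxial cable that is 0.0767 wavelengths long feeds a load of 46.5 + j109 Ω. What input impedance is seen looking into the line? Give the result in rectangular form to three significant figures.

βl = 2π × 0.0767 = 27.6°
tan(βl) = tan(27.6°) = 0.523
Z_in = Z_0·(Z_L + jZ_0·tanβl)/(Z_0 + jZ_L·tanβl)
     = 50·(46.5 + j135)/(-7.01 + j24.3)

Z_in ≈ 231 − j162 Ω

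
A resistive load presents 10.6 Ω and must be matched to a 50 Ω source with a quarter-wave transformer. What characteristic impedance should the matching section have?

Z_qwt ≈ 23 Ω

Z_qwt = √(Z_0·R_L) = √(50 × 10.6) = √530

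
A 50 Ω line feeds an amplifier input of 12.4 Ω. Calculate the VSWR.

Γ = (12.4 − 50)/(12.4 + 50) = -0.603
VSWR = (1 + 0.603)/(1 − 0.603)

VSWR ≈ 4.03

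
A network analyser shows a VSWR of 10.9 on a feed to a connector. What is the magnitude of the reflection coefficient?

|Γ| = (S − 1)/(S + 1) = (10.9 − 1)/(10.9 + 1) = 9.9/11.9

|Γ| ≈ 0.832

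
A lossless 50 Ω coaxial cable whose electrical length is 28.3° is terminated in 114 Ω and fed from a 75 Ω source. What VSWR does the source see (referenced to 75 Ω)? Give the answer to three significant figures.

VSWR ≈ 2.03

tan(βl) = 0.538
Z_in = Z_0·(Z_L + jZ_0·tanβl)/(Z_0 + jZ_L·tanβl) = 58.7 − j45.1 Ω
Γ_s = (Z_in − Z_s)/(Z_in + Z_s) = (-16.3 − j45.1)/(134 − j45.1), |Γ_s| = 0.34
VSWR = (1 + |Γ_s|)/(1 − |Γ_s|)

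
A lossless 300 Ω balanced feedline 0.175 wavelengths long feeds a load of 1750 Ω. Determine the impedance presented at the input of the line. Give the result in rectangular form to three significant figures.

Z_in ≈ 64.3 − j147 Ω

βl = 2π × 0.175 = 63°
tan(βl) = tan(63°) = 1.96
Z_in = Z_0·(Z_L + jZ_0·tanβl)/(Z_0 + jZ_L·tanβl)
     = 300·(1750 + j589)/(300 + j3430)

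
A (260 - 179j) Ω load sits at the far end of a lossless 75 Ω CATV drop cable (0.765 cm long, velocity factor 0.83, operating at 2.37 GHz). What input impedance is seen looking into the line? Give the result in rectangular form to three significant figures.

λ = v/f = 0.83·c / 2.37 GHz = 0.105 m
βl = 2π·l/λ = 2π × 0.0728 = 26.2°
tan(βl) = tan(26.2°) = 0.492
Z_in = Z_0·(Z_L + jZ_0·tanβl)/(Z_0 + jZ_L·tanβl)
     = 75·(260 − j142)/(163 + j128)

Z_in ≈ 42.3 − j98.5 Ω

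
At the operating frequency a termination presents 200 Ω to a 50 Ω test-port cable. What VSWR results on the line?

VSWR ≈ 4

Γ = (200 − 50)/(200 + 50) = 0.6
VSWR = (1 + 0.6)/(1 − 0.6)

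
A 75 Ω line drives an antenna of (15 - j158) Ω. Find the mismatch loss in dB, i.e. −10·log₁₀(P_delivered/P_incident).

Γ = (-60 − j158)/(90 − j158), |Γ| = 0.929
|Γ|² = 0.864, so P_del/P_inc = 1 − |Γ|² = 0.136
ML = −10·log₁₀(1 − |Γ|²)

mismatch loss ≈ 8.66 dB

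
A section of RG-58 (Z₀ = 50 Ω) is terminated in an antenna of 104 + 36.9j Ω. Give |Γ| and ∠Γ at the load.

Γ ≈ 0.413 ∠ 20.9°

Γ = (Z_L − Z_0)/(Z_L + Z_0) = (54 + j36.9)/(154 + j36.9)
|Γ| = 65.4/158 = 0.413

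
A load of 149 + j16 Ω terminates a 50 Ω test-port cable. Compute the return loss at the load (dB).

RL ≈ 5.98 dB

Γ = (99 + j16)/(199 + j16), |Γ| = 0.502
RL = −20·log₁₀|Γ| = −20·log₁₀(0.502)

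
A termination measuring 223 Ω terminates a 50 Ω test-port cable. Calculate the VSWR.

Γ = (223 − 50)/(223 + 50) = 0.634
VSWR = (1 + 0.634)/(1 − 0.634)

VSWR ≈ 4.46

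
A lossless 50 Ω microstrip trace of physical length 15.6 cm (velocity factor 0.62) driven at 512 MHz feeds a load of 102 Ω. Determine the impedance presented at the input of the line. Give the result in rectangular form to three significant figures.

Z_in ≈ 64.5 + j38.7 Ω

λ = v/f = 0.62·c / 512 MHz = 0.363 m
βl = 2π·l/λ = 2π × 0.429 = 155°
tan(βl) = tan(155°) = -0.475
Z_in = Z_0·(Z_L + jZ_0·tanβl)/(Z_0 + jZ_L·tanβl)
     = 50·(102 − j23.8)/(50 − j48.5)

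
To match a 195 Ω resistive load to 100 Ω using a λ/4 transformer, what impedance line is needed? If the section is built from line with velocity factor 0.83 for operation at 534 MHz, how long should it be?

Z_qwt ≈ 140 Ω; length ≈ 11.7 cm

Z_qwt = √(Z_0·R_L) = √(100 × 195) = √19500
λ = 0.83·c/f = 0.466 m, so l = λ/4 = 0.117 m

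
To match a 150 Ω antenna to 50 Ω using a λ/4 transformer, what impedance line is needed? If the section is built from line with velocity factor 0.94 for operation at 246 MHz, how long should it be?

Z_qwt = √(Z_0·R_L) = √(50 × 150) = √7500
λ = 0.94·c/f = 1.15 m, so l = λ/4 = 0.287 m

Z_qwt ≈ 86.6 Ω; length ≈ 28.7 cm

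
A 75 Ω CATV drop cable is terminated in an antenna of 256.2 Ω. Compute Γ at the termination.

Γ = 0.547

Γ = (Z_L − Z_0)/(Z_L + Z_0) = (256.2 − 75)/(256.2 + 75) = 181.2/331.2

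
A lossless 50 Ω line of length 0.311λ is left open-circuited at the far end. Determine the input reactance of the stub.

βl = 2π × 0.311 = 112°
tan(βl) = -2.48
For an open-circuited stub, Z_in = −jZ_0·cot(βl) = −jZ_0/tan(βl)

X_in ≈ 20.2 Ω (inductive)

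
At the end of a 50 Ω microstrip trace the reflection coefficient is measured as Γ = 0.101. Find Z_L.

Z_L ≈ 61.2 Ω

Z_L = Z_0·(1 + Γ)/(1 − Γ) = 50·(1.1)/(0.899)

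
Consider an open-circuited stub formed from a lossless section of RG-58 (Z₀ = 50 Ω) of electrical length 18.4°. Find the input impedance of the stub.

Z_in ≈ −j150 Ω

tan(βl) = 0.333
For an open-circuited stub, Z_in = −jZ_0·cot(βl) = −jZ_0/tan(βl)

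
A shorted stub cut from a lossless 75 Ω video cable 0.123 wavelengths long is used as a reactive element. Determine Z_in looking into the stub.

Z_in ≈ +j73.1 Ω

βl = 2π × 0.123 = 44.3°
tan(βl) = 0.975
For a shorted stub, Z_in = jZ_0·tan(βl)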